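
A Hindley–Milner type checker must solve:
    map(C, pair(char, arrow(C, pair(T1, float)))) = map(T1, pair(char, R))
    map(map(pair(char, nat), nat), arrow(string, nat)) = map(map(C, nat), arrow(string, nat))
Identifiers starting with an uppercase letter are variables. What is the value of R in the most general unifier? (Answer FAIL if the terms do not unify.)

Decompose map/2: C = T1,  pair(char, arrow(C, pair(T1, float))) = pair(char, R).
Bind C := T1; substituting into the remaining equations gives: pair(char, arrow(T1, pair(T1, float))) = pair(char, R),  map(map(pair(char, nat), nat), arrow(string, nat)) = map(map(T1, nat), arrow(string, nat)).
Decompose pair/2: char = char,  arrow(T1, pair(T1, float)) = R.
Delete trivial equation char = char.
Bind R := arrow(T1, pair(T1, float)); no other remaining equation mentions R.
Decompose map/2: map(pair(char, nat), nat) = map(T1, nat),  arrow(string, nat) = arrow(string, nat).
Decompose map/2: pair(char, nat) = T1,  nat = nat.
Bind T1 := pair(char, nat); no other remaining equation mentions T1. Substituting into the earlier bindings gives C := pair(char, nat), R := arrow(pair(char, nat), pair(pair(char, nat), float)).
Delete trivial equation nat = nat.
Delete trivial equation arrow(string, nat) = arrow(string, nat).
MGU = { C -> pair(char, nat), R -> arrow(pair(char, nat), pair(pair(char, nat), float)), T1 -> pair(char, nat) }, so R -> arrow(pair(char, nat), pair(pair(char, nat), float)).

arrow(pair(char, nat), pair(pair(char, nat), float))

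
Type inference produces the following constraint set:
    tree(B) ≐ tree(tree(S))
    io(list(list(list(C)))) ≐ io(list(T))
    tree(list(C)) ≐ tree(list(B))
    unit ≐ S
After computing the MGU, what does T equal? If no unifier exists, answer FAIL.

list(list(tree(unit)))

Decompose tree/1: B ≐ tree(S).
Bind B := tree(S); substituting into the one remaining equation that mentions B gives: tree(list(C)) ≐ tree(list(tree(S))).
Decompose io/1: list(list(list(C))) ≐ list(T).
Decompose list/1: list(list(C)) ≐ T.
Bind T := list(list(C)); no other remaining equation mentions T.
Decompose tree/1: list(C) ≐ list(tree(S)).
Decompose list/1: C ≐ tree(S).
Bind C := tree(S); no other remaining equation mentions C. Substituting into the earlier binding gives T := list(list(tree(S))).
Bind S := unit. Substituting into the earlier bindings gives B := tree(unit), T := list(list(tree(unit))), C := tree(unit).
MGU = { B ↦ tree(unit), T ↦ list(list(tree(unit))), C ↦ tree(unit), S ↦ unit }, so T ↦ list(list(tree(unit))).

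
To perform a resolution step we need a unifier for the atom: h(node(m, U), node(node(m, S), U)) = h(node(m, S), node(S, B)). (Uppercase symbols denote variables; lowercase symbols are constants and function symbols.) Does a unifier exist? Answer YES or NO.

Decompose h/2: node(m, U) = node(m, S),  node(node(m, S), U) = node(S, B).
Decompose node/2: m = m,  U = S.
Delete trivial equation m = m.
Bind U := S; substituting into the remaining equation gives: node(node(m, S), S) = node(S, B).
Decompose node/2: node(m, S) = S,  S = B.
Occurs check fails: S occurs in node(m, S); the equation S = node(m, S) has no finite solution.

NO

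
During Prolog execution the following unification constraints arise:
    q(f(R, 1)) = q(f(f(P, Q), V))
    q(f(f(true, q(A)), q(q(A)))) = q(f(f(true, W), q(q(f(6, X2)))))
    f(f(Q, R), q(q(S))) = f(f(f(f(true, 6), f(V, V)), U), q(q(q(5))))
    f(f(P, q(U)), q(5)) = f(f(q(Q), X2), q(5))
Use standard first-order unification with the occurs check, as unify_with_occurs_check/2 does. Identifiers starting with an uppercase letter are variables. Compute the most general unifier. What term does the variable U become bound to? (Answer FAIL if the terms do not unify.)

Decompose q/1: f(R, 1) = f(f(P, Q), V).
Decompose f/2: R = f(P, Q),  1 = V.
Bind R := f(P, Q); substituting into the one remaining equation that mentions R gives: f(f(Q, f(P, Q)), q(q(S))) = f(f(f(f(true, 6), f(V, V)), U), q(q(q(5)))).
Bind V := 1; substituting into the one remaining equation that mentions V gives: f(f(Q, f(P, Q)), q(q(S))) = f(f(f(f(true, 6), f(1, 1)), U), q(q(q(5)))).
Decompose q/1: f(f(true, q(A)), q(q(A))) = f(f(true, W), q(q(f(6, X2)))).
Decompose f/2: f(true, q(A)) = f(true, W),  q(q(A)) = q(q(f(6, X2))).
Decompose f/2: true = true,  q(A) = W.
Delete trivial equation true = true.
Bind W := q(A); no other remaining equation mentions W.
Decompose q/1: q(A) = q(f(6, X2)).
Decompose q/1: A = f(6, X2).
Bind A := f(6, X2); no other remaining equation mentions A. Substituting into the earlier binding gives W := q(f(6, X2)).
Decompose f/2: f(Q, f(P, Q)) = f(f(f(true, 6), f(1, 1)), U),  q(q(S)) = q(q(q(5))).
Decompose f/2: Q = f(f(true, 6), f(1, 1)),  f(P, Q) = U.
Bind Q := f(f(true, 6), f(1, 1)); substituting into the 2 remaining equations that mention Q gives: f(P, f(f(true, 6), f(1, 1))) = U,  f(f(P, q(U)), q(5)) = f(f(q(f(f(true, 6), f(1, 1))), X2), q(5)). Substituting into the earlier binding gives R := f(P, f(f(true, 6), f(1, 1))).
Bind U := f(P, f(f(true, 6), f(1, 1))); substituting into the one remaining equation that mentions U gives: f(f(P, q(f(P, f(f(true, 6), f(1, 1))))), q(5)) = f(f(q(f(f(true, 6), f(1, 1))), X2), q(5)).
Decompose q/1: q(S) = q(q(5)).
Decompose q/1: S = q(5).
Bind S := q(5); no other remaining equation mentions S.
Decompose f/2: f(P, q(f(P, f(f(true, 6), f(1, 1))))) = f(q(f(f(true, 6), f(1, 1))), X2),  q(5) = q(5).
Decompose f/2: P = q(f(f(true, 6), f(1, 1))),  q(f(P, f(f(true, 6), f(1, 1)))) = X2.
Bind P := q(f(f(true, 6), f(1, 1))); substituting into the one remaining equation that mentions P gives: q(f(q(f(f(true, 6), f(1, 1))), f(f(true, 6), f(1, 1)))) = X2. Substituting into the earlier bindings gives R := f(q(f(f(true, 6), f(1, 1))), f(f(true, 6), f(1, 1))), U := f(q(f(f(true, 6), f(1, 1))), f(f(true, 6), f(1, 1))).
Bind X2 := q(f(q(f(f(true, 6), f(1, 1))), f(f(true, 6), f(1, 1)))); no other remaining equation mentions X2. Substituting into the earlier bindings gives W := q(f(6, q(f(q(f(f(true, 6), f(1, 1))), f(f(true, 6), f(1, 1)))))), A := f(6, q(f(q(f(f(true, 6), f(1, 1))), f(f(true, 6), f(1, 1))))).
Delete trivial equation q(5) = q(5).
MGU = { R ↦ f(q(f(f(true, 6), f(1, 1))), f(f(true, 6), f(1, 1))), V ↦ 1, W ↦ q(f(6, q(f(q(f(f(true, 6), f(1, 1))), f(f(true, 6), f(1, 1)))))), A ↦ f(6, q(f(q(f(f(true, 6), f(1, 1))), f(f(true, 6), f(1, 1))))), Q ↦ f(f(true, 6), f(1, 1)), U ↦ f(q(f(f(true, 6), f(1, 1))), f(f(true, 6), f(1, 1))), S ↦ q(5), P ↦ q(f(f(true, 6), f(1, 1))), X2 ↦ q(f(q(f(f(true, 6), f(1, 1))), f(f(true, 6), f(1, 1)))) }, so U ↦ f(q(f(f(true, 6), f(1, 1))), f(f(true, 6), f(1, 1))).

f(q(f(f(true, 6), f(1, 1))), f(f(true, 6), f(1, 1)))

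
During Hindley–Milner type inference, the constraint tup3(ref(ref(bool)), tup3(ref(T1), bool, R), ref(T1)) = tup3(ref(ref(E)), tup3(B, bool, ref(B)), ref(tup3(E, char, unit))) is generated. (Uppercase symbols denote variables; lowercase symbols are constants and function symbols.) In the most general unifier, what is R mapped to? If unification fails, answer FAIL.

ref(ref(tup3(bool, char, unit)))

Decompose tup3/3: ref(ref(bool)) = ref(ref(E)),  tup3(ref(T1), bool, R) = tup3(B, bool, ref(B)),  ref(T1) = ref(tup3(E, char, unit)).
Decompose ref/1: ref(bool) = ref(E).
Decompose ref/1: bool = E.
Bind E := bool; substituting into the one remaining equation that mentions E gives: ref(T1) = ref(tup3(bool, char, unit)).
Decompose tup3/3: ref(T1) = B,  bool = bool,  R = ref(B).
Bind B := ref(T1); substituting into the one remaining equation that mentions B gives: R = ref(ref(T1)).
Delete trivial equation bool = bool.
Bind R := ref(ref(T1)); no other remaining equation mentions R.
Decompose ref/1: T1 = tup3(bool, char, unit).
Bind T1 := tup3(bool, char, unit). Substituting into the earlier bindings gives B := ref(tup3(bool, char, unit)), R := ref(ref(tup3(bool, char, unit))).
MGU = { E := bool, B := ref(tup3(bool, char, unit)), R := ref(ref(tup3(bool, char, unit))), T1 := tup3(bool, char, unit) }, so R := ref(ref(tup3(bool, char, unit))).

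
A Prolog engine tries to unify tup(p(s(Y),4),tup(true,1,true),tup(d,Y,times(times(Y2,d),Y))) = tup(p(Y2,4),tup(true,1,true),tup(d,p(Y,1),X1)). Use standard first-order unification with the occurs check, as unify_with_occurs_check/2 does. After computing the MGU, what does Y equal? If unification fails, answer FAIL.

FAIL

Decompose tup/3: p(s(Y),4) = p(Y2,4),  tup(true,1,true) = tup(true,1,true),  tup(d,Y,times(times(Y2,d),Y)) = tup(d,p(Y,1),X1).
Decompose p/2: s(Y) = Y2,  4 = 4.
Bind Y2 := s(Y); substituting into the one remaining equation that mentions Y2 gives: tup(d,Y,times(times(s(Y),d),Y)) = tup(d,p(Y,1),X1).
Delete trivial equation 4 = 4.
Delete trivial equation tup(true,1,true) = tup(true,1,true).
Decompose tup/3: d = d,  Y = p(Y,1),  times(times(s(Y),d),Y) = X1.
Delete trivial equation d = d.
Occurs check fails: Y occurs in p(Y,1); the equation Y = p(Y,1) has no finite solution.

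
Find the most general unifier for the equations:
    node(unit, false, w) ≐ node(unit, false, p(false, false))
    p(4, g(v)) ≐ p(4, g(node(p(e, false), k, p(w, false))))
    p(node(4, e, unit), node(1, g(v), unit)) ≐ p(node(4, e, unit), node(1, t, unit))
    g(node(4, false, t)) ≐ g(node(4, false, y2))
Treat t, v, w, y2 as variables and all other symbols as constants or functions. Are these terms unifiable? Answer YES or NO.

Decompose node/3: unit ≐ unit,  false ≐ false,  w ≐ p(false, false).
Delete trivial equation unit ≐ unit.
Delete trivial equation false ≐ false.
Bind w := p(false, false); substituting into the one remaining equation that mentions w gives: p(4, g(v)) ≐ p(4, g(node(p(e, false), k, p(p(false, false), false)))).
Decompose p/2: 4 ≐ 4,  g(v) ≐ g(node(p(e, false), k, p(p(false, false), false))).
Delete trivial equation 4 ≐ 4.
Decompose g/1: v ≐ node(p(e, false), k, p(p(false, false), false)).
Bind v := node(p(e, false), k, p(p(false, false), false)); substituting into the one remaining equation that mentions v gives: p(node(4, e, unit), node(1, g(node(p(e, false), k, p(p(false, false), false))), unit)) ≐ p(node(4, e, unit), node(1, t, unit)).
Decompose p/2: node(4, e, unit) ≐ node(4, e, unit),  node(1, g(node(p(e, false), k, p(p(false, false), false))), unit) ≐ node(1, t, unit).
Delete trivial equation node(4, e, unit) ≐ node(4, e, unit).
Decompose node/3: 1 ≐ 1,  g(node(p(e, false), k, p(p(false, false), false))) ≐ t,  unit ≐ unit.
Delete trivial equation 1 ≐ 1.
Bind t := g(node(p(e, false), k, p(p(false, false), false))); substituting into the one remaining equation that mentions t gives: g(node(4, false, g(node(p(e, false), k, p(p(false, false), false))))) ≐ g(node(4, false, y2)).
Delete trivial equation unit ≐ unit.
Decompose g/1: node(4, false, g(node(p(e, false), k, p(p(false, false), false)))) ≐ node(4, false, y2).
Decompose node/3: 4 ≐ 4,  false ≐ false,  g(node(p(e, false), k, p(p(false, false), false))) ≐ y2.
Delete trivial equation 4 ≐ 4.
Delete trivial equation false ≐ false.
Bind y2 := g(node(p(e, false), k, p(p(false, false), false))).
No equations remain and no clash or occurs-check failure arose, so a unifier exists.

YES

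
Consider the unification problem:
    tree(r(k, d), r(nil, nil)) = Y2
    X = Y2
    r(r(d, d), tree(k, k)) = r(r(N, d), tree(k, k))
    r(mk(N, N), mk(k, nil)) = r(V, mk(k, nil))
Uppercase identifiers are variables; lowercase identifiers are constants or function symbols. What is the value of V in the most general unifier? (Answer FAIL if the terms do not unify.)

Bind Y2 := tree(r(k, d), r(nil, nil)); substituting into the one remaining equation that mentions Y2 gives: X = tree(r(k, d), r(nil, nil)).
Bind X := tree(r(k, d), r(nil, nil)); no other remaining equation mentions X.
Decompose r/2: r(d, d) = r(N, d),  tree(k, k) = tree(k, k).
Decompose r/2: d = N,  d = d.
Bind N := d; substituting into the one remaining equation that mentions N gives: r(mk(d, d), mk(k, nil)) = r(V, mk(k, nil)).
Delete trivial equation d = d.
Delete trivial equation tree(k, k) = tree(k, k).
Decompose r/2: mk(d, d) = V,  mk(k, nil) = mk(k, nil).
Bind V := mk(d, d); no other remaining equation mentions V.
Delete trivial equation mk(k, nil) = mk(k, nil).
MGU = { Y2 ↦ tree(r(k, d), r(nil, nil)), X ↦ tree(r(k, d), r(nil, nil)), N ↦ d, V ↦ mk(d, d) }, so V ↦ mk(d, d).

mk(d, d)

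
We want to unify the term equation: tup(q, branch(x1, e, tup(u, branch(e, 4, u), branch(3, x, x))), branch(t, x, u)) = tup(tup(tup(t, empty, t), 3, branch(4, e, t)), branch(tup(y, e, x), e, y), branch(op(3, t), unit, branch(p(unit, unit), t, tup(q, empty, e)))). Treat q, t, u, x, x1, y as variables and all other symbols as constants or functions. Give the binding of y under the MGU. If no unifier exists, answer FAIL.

Decompose tup/3: q = tup(tup(t, empty, t), 3, branch(4, e, t)),  branch(x1, e, tup(u, branch(e, 4, u), branch(3, x, x))) = branch(tup(y, e, x), e, y),  branch(t, x, u) = branch(op(3, t), unit, branch(p(unit, unit), t, tup(q, empty, e))).
Bind q := tup(tup(t, empty, t), 3, branch(4, e, t)); substituting into the one remaining equation that mentions q gives: branch(t, x, u) = branch(op(3, t), unit, branch(p(unit, unit), t, tup(tup(tup(t, empty, t), 3, branch(4, e, t)), empty, e))).
Decompose branch/3: x1 = tup(y, e, x),  e = e,  tup(u, branch(e, 4, u), branch(3, x, x)) = y.
Bind x1 := tup(y, e, x); no other remaining equation mentions x1.
Delete trivial equation e = e.
Bind y := tup(u, branch(e, 4, u), branch(3, x, x)); no other remaining equation mentions y. Substituting into the earlier binding gives x1 := tup(tup(u, branch(e, 4, u), branch(3, x, x)), e, x).
Decompose branch/3: t = op(3, t),  x = unit,  u = branch(p(unit, unit), t, tup(tup(tup(t, empty, t), 3, branch(4, e, t)), empty, e)).
Occurs check fails: t occurs in op(3, t); the equation t = op(3, t) has no finite solution.

FAIL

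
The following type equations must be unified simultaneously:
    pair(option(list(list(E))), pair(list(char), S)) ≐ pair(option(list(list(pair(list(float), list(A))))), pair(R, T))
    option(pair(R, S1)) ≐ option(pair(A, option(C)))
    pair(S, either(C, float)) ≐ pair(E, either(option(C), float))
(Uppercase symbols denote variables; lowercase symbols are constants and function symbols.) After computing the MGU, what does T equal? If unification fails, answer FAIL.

Decompose pair/2: option(list(list(E))) ≐ option(list(list(pair(list(float), list(A))))),  pair(list(char), S) ≐ pair(R, T).
Decompose option/1: list(list(E)) ≐ list(list(pair(list(float), list(A)))).
Decompose list/1: list(E) ≐ list(pair(list(float), list(A))).
Decompose list/1: E ≐ pair(list(float), list(A)).
Bind E := pair(list(float), list(A)); substituting into the one remaining equation that mentions E gives: pair(S, either(C, float)) ≐ pair(pair(list(float), list(A)), either(option(C), float)).
Decompose pair/2: list(char) ≐ R,  S ≐ T.
Bind R := list(char); substituting into the one remaining equation that mentions R gives: option(pair(list(char), S1)) ≐ option(pair(A, option(C))).
Bind S := T; substituting into the one remaining equation that mentions S gives: pair(T, either(C, float)) ≐ pair(pair(list(float), list(A)), either(option(C), float)).
Decompose option/1: pair(list(char), S1) ≐ pair(A, option(C)).
Decompose pair/2: list(char) ≐ A,  S1 ≐ option(C).
Bind A := list(char); substituting into the one remaining equation that mentions A gives: pair(T, either(C, float)) ≐ pair(pair(list(float), list(list(char))), either(option(C), float)). Substituting into the earlier binding gives E := pair(list(float), list(list(char))).
Bind S1 := option(C); no other remaining equation mentions S1.
Decompose pair/2: T ≐ pair(list(float), list(list(char))),  either(C, float) ≐ either(option(C), float).
Bind T := pair(list(float), list(list(char))); no other remaining equation mentions T. Substituting into the earlier binding gives S := pair(list(float), list(list(char))).
Decompose either/2: C ≐ option(C),  float ≐ float.
Occurs check fails: C occurs in option(C); the equation C ≐ option(C) has no finite solution.

FAIL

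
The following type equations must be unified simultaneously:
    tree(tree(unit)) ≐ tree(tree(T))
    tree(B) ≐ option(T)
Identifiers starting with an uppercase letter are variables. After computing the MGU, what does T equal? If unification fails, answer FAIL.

Decompose tree/1: tree(unit) ≐ tree(T).
Decompose tree/1: unit ≐ T.
Bind T := unit; substituting into the remaining equation gives: tree(B) ≐ option(unit).
Clash: head symbols differ (tree/1 vs option/1); no unifier exists.

FAIL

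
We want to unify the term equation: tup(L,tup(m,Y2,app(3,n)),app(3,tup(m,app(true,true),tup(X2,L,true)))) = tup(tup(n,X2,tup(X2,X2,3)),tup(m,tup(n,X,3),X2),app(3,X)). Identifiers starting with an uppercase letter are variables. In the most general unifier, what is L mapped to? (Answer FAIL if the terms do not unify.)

tup(n,app(3,n),tup(app(3,n),app(3,n),3))

Decompose tup/3: L = tup(n,X2,tup(X2,X2,3)),  tup(m,Y2,app(3,n)) = tup(m,tup(n,X,3),X2),  app(3,tup(m,app(true,true),tup(X2,L,true))) = app(3,X).
Bind L := tup(n,X2,tup(X2,X2,3)); substituting into the one remaining equation that mentions L gives: app(3,tup(m,app(true,true),tup(X2,tup(n,X2,tup(X2,X2,3)),true))) = app(3,X).
Decompose tup/3: m = m,  Y2 = tup(n,X,3),  app(3,n) = X2.
Delete trivial equation m = m.
Bind Y2 := tup(n,X,3); no other remaining equation mentions Y2.
Bind X2 := app(3,n); substituting into the remaining equation gives: app(3,tup(m,app(true,true),tup(app(3,n),tup(n,app(3,n),tup(app(3,n),app(3,n),3)),true))) = app(3,X). Substituting into the earlier binding gives L := tup(n,app(3,n),tup(app(3,n),app(3,n),3)).
Decompose app/2: 3 = 3,  tup(m,app(true,true),tup(app(3,n),tup(n,app(3,n),tup(app(3,n),app(3,n),3)),true)) = X.
Delete trivial equation 3 = 3.
Bind X := tup(m,app(true,true),tup(app(3,n),tup(n,app(3,n),tup(app(3,n),app(3,n),3)),true)). Substituting into the earlier binding gives Y2 := tup(n,tup(m,app(true,true),tup(app(3,n),tup(n,app(3,n),tup(app(3,n),app(3,n),3)),true)),3).
MGU = { L -> tup(n,app(3,n),tup(app(3,n),app(3,n),3)), Y2 -> tup(n,tup(m,app(true,true),tup(app(3,n),tup(n,app(3,n),tup(app(3,n),app(3,n),3)),true)),3), X2 -> app(3,n), X -> tup(m,app(true,true),tup(app(3,n),tup(n,app(3,n),tup(app(3,n),app(3,n),3)),true)) }, so L -> tup(n,app(3,n),tup(app(3,n),app(3,n),3)).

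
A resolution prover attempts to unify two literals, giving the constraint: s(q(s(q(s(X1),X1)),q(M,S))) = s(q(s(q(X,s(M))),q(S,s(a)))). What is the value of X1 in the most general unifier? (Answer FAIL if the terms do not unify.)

Decompose s/1: q(s(q(s(X1),X1)),q(M,S)) = q(s(q(X,s(M))),q(S,s(a))).
Decompose q/2: s(q(s(X1),X1)) = s(q(X,s(M))),  q(M,S) = q(S,s(a)).
Decompose s/1: q(s(X1),X1) = q(X,s(M)).
Decompose q/2: s(X1) = X,  X1 = s(M).
Bind X := s(X1); no other remaining equation mentions X.
Bind X1 := s(M); no other remaining equation mentions X1. Substituting into the earlier binding gives X := s(s(M)).
Decompose q/2: M = S,  S = s(a).
Bind M := S; no other remaining equation mentions M. Substituting into the earlier bindings gives X := s(s(S)), X1 := s(S).
Bind S := s(a). Substituting into the earlier bindings gives X := s(s(s(a))), X1 := s(s(a)), M := s(a).
MGU = { X ↦ s(s(s(a))), X1 ↦ s(s(a)), M ↦ s(a), S ↦ s(a) }, so X1 ↦ s(s(a)).

s(s(a))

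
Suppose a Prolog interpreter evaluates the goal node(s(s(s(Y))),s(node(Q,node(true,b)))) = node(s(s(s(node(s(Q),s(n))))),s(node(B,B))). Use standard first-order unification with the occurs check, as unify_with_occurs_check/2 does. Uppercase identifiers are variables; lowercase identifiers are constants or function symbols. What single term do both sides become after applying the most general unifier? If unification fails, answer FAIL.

Decompose node/2: s(s(s(Y))) = s(s(s(node(s(Q),s(n))))),  s(node(Q,node(true,b))) = s(node(B,B)).
Decompose s/1: s(s(Y)) = s(s(node(s(Q),s(n)))).
Decompose s/1: s(Y) = s(node(s(Q),s(n))).
Decompose s/1: Y = node(s(Q),s(n)).
Bind Y := node(s(Q),s(n)); no other remaining equation mentions Y.
Decompose s/1: node(Q,node(true,b)) = node(B,B).
Decompose node/2: Q = B,  node(true,b) = B.
Bind Q := B; no other remaining equation mentions Q. Substituting into the earlier binding gives Y := node(s(B),s(n)).
Bind B := node(true,b). Substituting into the earlier bindings gives Y := node(s(node(true,b)),s(n)), Q := node(true,b).
Applying the MGU to either side gives node(s(s(s(node(s(node(true,b)),s(n))))),s(node(node(true,b),node(true,b)))).

node(s(s(s(node(s(node(true,b)),s(n))))),s(node(node(true,b),node(true,b))))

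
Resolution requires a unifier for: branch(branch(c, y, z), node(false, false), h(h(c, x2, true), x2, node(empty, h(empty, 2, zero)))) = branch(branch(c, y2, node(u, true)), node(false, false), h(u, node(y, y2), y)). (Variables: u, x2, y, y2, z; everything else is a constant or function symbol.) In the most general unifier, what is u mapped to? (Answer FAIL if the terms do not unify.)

h(c, node(node(empty, h(empty, 2, zero)), node(empty, h(empty, 2, zero))), true)

Decompose branch/3: branch(c, y, z) = branch(c, y2, node(u, true)),  node(false, false) = node(false, false),  h(h(c, x2, true), x2, node(empty, h(empty, 2, zero))) = h(u, node(y, y2), y).
Decompose branch/3: c = c,  y = y2,  z = node(u, true).
Delete trivial equation c = c.
Bind y := y2; substituting into the one remaining equation that mentions y gives: h(h(c, x2, true), x2, node(empty, h(empty, 2, zero))) = h(u, node(y2, y2), y2).
Bind z := node(u, true); no other remaining equation mentions z.
Delete trivial equation node(false, false) = node(false, false).
Decompose h/3: h(c, x2, true) = u,  x2 = node(y2, y2),  node(empty, h(empty, 2, zero)) = y2.
Bind u := h(c, x2, true); no other remaining equation mentions u. Substituting into the earlier binding gives z := node(h(c, x2, true), true).
Bind x2 := node(y2, y2); no other remaining equation mentions x2. Substituting into the earlier bindings gives z := node(h(c, node(y2, y2), true), true), u := h(c, node(y2, y2), true).
Bind y2 := node(empty, h(empty, 2, zero)). Substituting into the earlier bindings gives y := node(empty, h(empty, 2, zero)), z := node(h(c, node(node(empty, h(empty, 2, zero)), node(empty, h(empty, 2, zero))), true), true), u := h(c, node(node(empty, h(empty, 2, zero)), node(empty, h(empty, 2, zero))), true), x2 := node(node(empty, h(empty, 2, zero)), node(empty, h(empty, 2, zero))).
MGU = { y ↦ node(empty, h(empty, 2, zero)), z ↦ node(h(c, node(node(empty, h(empty, 2, zero)), node(empty, h(empty, 2, zero))), true), true), u ↦ h(c, node(node(empty, h(empty, 2, zero)), node(empty, h(empty, 2, zero))), true), x2 ↦ node(node(empty, h(empty, 2, zero)), node(empty, h(empty, 2, zero))), y2 ↦ node(empty, h(empty, 2, zero)) }, so u ↦ h(c, node(node(empty, h(empty, 2, zero)), node(empty, h(empty, 2, zero))), true).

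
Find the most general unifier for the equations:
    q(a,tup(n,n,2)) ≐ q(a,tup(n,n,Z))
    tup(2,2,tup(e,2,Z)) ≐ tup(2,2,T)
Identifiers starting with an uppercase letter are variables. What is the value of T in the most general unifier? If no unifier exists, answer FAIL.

tup(e,2,2)

Decompose q/2: a ≐ a,  tup(n,n,2) ≐ tup(n,n,Z).
Delete trivial equation a ≐ a.
Decompose tup/3: n ≐ n,  n ≐ n,  2 ≐ Z.
Delete trivial equation n ≐ n.
Delete trivial equation n ≐ n.
Bind Z := 2; substituting into the remaining equation gives: tup(2,2,tup(e,2,2)) ≐ tup(2,2,T).
Decompose tup/3: 2 ≐ 2,  2 ≐ 2,  tup(e,2,2) ≐ T.
Delete trivial equation 2 ≐ 2.
Delete trivial equation 2 ≐ 2.
Bind T := tup(e,2,2).
MGU = { Z -> 2, T -> tup(e,2,2) }, so T -> tup(e,2,2).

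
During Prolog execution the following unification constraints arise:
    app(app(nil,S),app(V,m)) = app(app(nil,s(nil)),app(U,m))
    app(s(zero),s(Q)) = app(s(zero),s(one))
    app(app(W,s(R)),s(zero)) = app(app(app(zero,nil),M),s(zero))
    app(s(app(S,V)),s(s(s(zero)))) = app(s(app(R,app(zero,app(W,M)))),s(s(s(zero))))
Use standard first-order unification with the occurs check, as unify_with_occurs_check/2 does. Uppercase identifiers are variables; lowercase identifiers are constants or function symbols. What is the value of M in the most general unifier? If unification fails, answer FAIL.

s(s(nil))

Decompose app/2: app(nil,S) = app(nil,s(nil)),  app(V,m) = app(U,m).
Decompose app/2: nil = nil,  S = s(nil).
Delete trivial equation nil = nil.
Bind S := s(nil); substituting into the one remaining equation that mentions S gives: app(s(app(s(nil),V)),s(s(s(zero)))) = app(s(app(R,app(zero,app(W,M)))),s(s(s(zero)))).
Decompose app/2: V = U,  m = m.
Bind V := U; substituting into the one remaining equation that mentions V gives: app(s(app(s(nil),U)),s(s(s(zero)))) = app(s(app(R,app(zero,app(W,M)))),s(s(s(zero)))).
Delete trivial equation m = m.
Decompose app/2: s(zero) = s(zero),  s(Q) = s(one).
Delete trivial equation s(zero) = s(zero).
Decompose s/1: Q = one.
Bind Q := one; no other remaining equation mentions Q.
Decompose app/2: app(W,s(R)) = app(app(zero,nil),M),  s(zero) = s(zero).
Decompose app/2: W = app(zero,nil),  s(R) = M.
Bind W := app(zero,nil); substituting into the one remaining equation that mentions W gives: app(s(app(s(nil),U)),s(s(s(zero)))) = app(s(app(R,app(zero,app(app(zero,nil),M)))),s(s(s(zero)))).
Bind M := s(R); substituting into the one remaining equation that mentions M gives: app(s(app(s(nil),U)),s(s(s(zero)))) = app(s(app(R,app(zero,app(app(zero,nil),s(R))))),s(s(s(zero)))).
Delete trivial equation s(zero) = s(zero).
Decompose app/2: s(app(s(nil),U)) = s(app(R,app(zero,app(app(zero,nil),s(R))))),  s(s(s(zero))) = s(s(s(zero))).
Decompose s/1: app(s(nil),U) = app(R,app(zero,app(app(zero,nil),s(R)))).
Decompose app/2: s(nil) = R,  U = app(zero,app(app(zero,nil),s(R))).
Bind R := s(nil); substituting into the one remaining equation that mentions R gives: U = app(zero,app(app(zero,nil),s(s(nil)))). Substituting into the earlier binding gives M := s(s(nil)).
Bind U := app(zero,app(app(zero,nil),s(s(nil)))); no other remaining equation mentions U. Substituting into the earlier binding gives V := app(zero,app(app(zero,nil),s(s(nil)))).
Delete trivial equation s(s(s(zero))) = s(s(s(zero))).
MGU = { S = s(nil), V = app(zero,app(app(zero,nil),s(s(nil)))), Q = one, W = app(zero,nil), M = s(s(nil)), R = s(nil), U = app(zero,app(app(zero,nil),s(s(nil)))) }, so M = s(s(nil)).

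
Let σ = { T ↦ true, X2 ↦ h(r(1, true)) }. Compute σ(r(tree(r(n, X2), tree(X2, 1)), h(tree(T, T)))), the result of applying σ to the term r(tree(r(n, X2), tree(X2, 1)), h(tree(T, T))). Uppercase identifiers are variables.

r(tree(r(n, h(r(1, true))), tree(h(r(1, true)), 1)), h(tree(true, true)))

Replace each occurrence of T with true.
Replace each occurrence of X2 with h(r(1, true)).
Result: r(tree(r(n, h(r(1, true))), tree(h(r(1, true)), 1)), h(tree(true, true))).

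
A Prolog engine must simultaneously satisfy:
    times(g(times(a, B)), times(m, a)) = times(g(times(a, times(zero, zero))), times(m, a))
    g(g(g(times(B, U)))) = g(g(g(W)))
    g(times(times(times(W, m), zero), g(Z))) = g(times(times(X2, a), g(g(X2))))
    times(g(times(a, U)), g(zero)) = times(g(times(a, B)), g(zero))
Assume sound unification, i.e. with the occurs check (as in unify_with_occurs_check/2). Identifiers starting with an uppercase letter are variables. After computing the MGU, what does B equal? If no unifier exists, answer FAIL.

Decompose times/2: g(times(a, B)) = g(times(a, times(zero, zero))),  times(m, a) = times(m, a).
Decompose g/1: times(a, B) = times(a, times(zero, zero)).
Decompose times/2: a = a,  B = times(zero, zero).
Delete trivial equation a = a.
Bind B := times(zero, zero); substituting into the 2 remaining equations that mention B gives: g(g(g(times(times(zero, zero), U)))) = g(g(g(W))),  times(g(times(a, U)), g(zero)) = times(g(times(a, times(zero, zero))), g(zero)).
Delete trivial equation times(m, a) = times(m, a).
Decompose g/1: g(g(times(times(zero, zero), U))) = g(g(W)).
Decompose g/1: g(times(times(zero, zero), U)) = g(W).
Decompose g/1: times(times(zero, zero), U) = W.
Bind W := times(times(zero, zero), U); substituting into the one remaining equation that mentions W gives: g(times(times(times(times(times(zero, zero), U), m), zero), g(Z))) = g(times(times(X2, a), g(g(X2)))).
Decompose g/1: times(times(times(times(times(zero, zero), U), m), zero), g(Z)) = times(times(X2, a), g(g(X2))).
Decompose times/2: times(times(times(times(zero, zero), U), m), zero) = times(X2, a),  g(Z) = g(g(X2)).
Decompose times/2: times(times(times(zero, zero), U), m) = X2,  zero = a.
Bind X2 := times(times(times(zero, zero), U), m); substituting into the one remaining equation that mentions X2 gives: g(Z) = g(g(times(times(times(zero, zero), U), m))).
Clash: constants zero and a differ; no unifier exists.

FAIL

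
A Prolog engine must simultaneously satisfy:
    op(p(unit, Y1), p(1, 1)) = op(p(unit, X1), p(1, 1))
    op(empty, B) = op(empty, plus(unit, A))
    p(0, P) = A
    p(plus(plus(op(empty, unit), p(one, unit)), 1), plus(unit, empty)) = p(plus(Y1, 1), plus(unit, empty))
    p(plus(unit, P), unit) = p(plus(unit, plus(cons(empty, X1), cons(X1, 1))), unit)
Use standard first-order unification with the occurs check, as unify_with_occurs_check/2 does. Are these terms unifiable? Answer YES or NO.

YES

Decompose op/2: p(unit, Y1) = p(unit, X1),  p(1, 1) = p(1, 1).
Decompose p/2: unit = unit,  Y1 = X1.
Delete trivial equation unit = unit.
Bind Y1 := X1; substituting into the one remaining equation that mentions Y1 gives: p(plus(plus(op(empty, unit), p(one, unit)), 1), plus(unit, empty)) = p(plus(X1, 1), plus(unit, empty)).
Delete trivial equation p(1, 1) = p(1, 1).
Decompose op/2: empty = empty,  B = plus(unit, A).
Delete trivial equation empty = empty.
Bind B := plus(unit, A); no other remaining equation mentions B.
Bind A := p(0, P); no other remaining equation mentions A. Substituting into the earlier binding gives B := plus(unit, p(0, P)).
Decompose p/2: plus(plus(op(empty, unit), p(one, unit)), 1) = plus(X1, 1),  plus(unit, empty) = plus(unit, empty).
Decompose plus/2: plus(op(empty, unit), p(one, unit)) = X1,  1 = 1.
Bind X1 := plus(op(empty, unit), p(one, unit)); substituting into the one remaining equation that mentions X1 gives: p(plus(unit, P), unit) = p(plus(unit, plus(cons(empty, plus(op(empty, unit), p(one, unit))), cons(plus(op(empty, unit), p(one, unit)), 1))), unit). Substituting into the earlier binding gives Y1 := plus(op(empty, unit), p(one, unit)).
Delete trivial equation 1 = 1.
Delete trivial equation plus(unit, empty) = plus(unit, empty).
Decompose p/2: plus(unit, P) = plus(unit, plus(cons(empty, plus(op(empty, unit), p(one, unit))), cons(plus(op(empty, unit), p(one, unit)), 1))),  unit = unit.
Decompose plus/2: unit = unit,  P = plus(cons(empty, plus(op(empty, unit), p(one, unit))), cons(plus(op(empty, unit), p(one, unit)), 1)).
Delete trivial equation unit = unit.
Bind P := plus(cons(empty, plus(op(empty, unit), p(one, unit))), cons(plus(op(empty, unit), p(one, unit)), 1)); no other remaining equation mentions P. Substituting into the earlier bindings gives B := plus(unit, p(0, plus(cons(empty, plus(op(empty, unit), p(one, unit))), cons(plus(op(empty, unit), p(one, unit)), 1)))), A := p(0, plus(cons(empty, plus(op(empty, unit), p(one, unit))), cons(plus(op(empty, unit), p(one, unit)), 1))).
Delete trivial equation unit = unit.
No equations remain and no clash or occurs-check failure arose, so a unifier exists.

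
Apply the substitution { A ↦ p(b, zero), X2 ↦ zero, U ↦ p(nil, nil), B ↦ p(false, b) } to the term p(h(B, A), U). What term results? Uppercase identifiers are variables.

p(h(p(false, b), p(b, zero)), p(nil, nil))

Replace each occurrence of A with p(b, zero).
Replace each occurrence of U with p(nil, nil).
Replace each occurrence of B with p(false, b).
Result: p(h(p(false, b), p(b, zero)), p(nil, nil)).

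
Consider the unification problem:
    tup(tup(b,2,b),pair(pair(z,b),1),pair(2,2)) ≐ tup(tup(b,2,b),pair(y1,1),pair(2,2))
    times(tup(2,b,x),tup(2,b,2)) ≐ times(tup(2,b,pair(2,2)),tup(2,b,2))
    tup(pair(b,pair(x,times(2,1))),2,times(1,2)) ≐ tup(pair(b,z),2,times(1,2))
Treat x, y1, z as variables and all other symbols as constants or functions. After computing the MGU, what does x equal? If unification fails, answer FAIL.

Decompose tup/3: tup(b,2,b) ≐ tup(b,2,b),  pair(pair(z,b),1) ≐ pair(y1,1),  pair(2,2) ≐ pair(2,2).
Delete trivial equation tup(b,2,b) ≐ tup(b,2,b).
Decompose pair/2: pair(z,b) ≐ y1,  1 ≐ 1.
Bind y1 := pair(z,b); no other remaining equation mentions y1.
Delete trivial equation 1 ≐ 1.
Delete trivial equation pair(2,2) ≐ pair(2,2).
Decompose times/2: tup(2,b,x) ≐ tup(2,b,pair(2,2)),  tup(2,b,2) ≐ tup(2,b,2).
Decompose tup/3: 2 ≐ 2,  b ≐ b,  x ≐ pair(2,2).
Delete trivial equation 2 ≐ 2.
Delete trivial equation b ≐ b.
Bind x := pair(2,2); substituting into the one remaining equation that mentions x gives: tup(pair(b,pair(pair(2,2),times(2,1))),2,times(1,2)) ≐ tup(pair(b,z),2,times(1,2)).
Delete trivial equation tup(2,b,2) ≐ tup(2,b,2).
Decompose tup/3: pair(b,pair(pair(2,2),times(2,1))) ≐ pair(b,z),  2 ≐ 2,  times(1,2) ≐ times(1,2).
Decompose pair/2: b ≐ b,  pair(pair(2,2),times(2,1)) ≐ z.
Delete trivial equation b ≐ b.
Bind z := pair(pair(2,2),times(2,1)); no other remaining equation mentions z. Substituting into the earlier binding gives y1 := pair(pair(pair(2,2),times(2,1)),b).
Delete trivial equation 2 ≐ 2.
Delete trivial equation times(1,2) ≐ times(1,2).
MGU = { y1 ↦ pair(pair(pair(2,2),times(2,1)),b), x ↦ pair(2,2), z ↦ pair(pair(2,2),times(2,1)) }, so x ↦ pair(2,2).

pair(2,2)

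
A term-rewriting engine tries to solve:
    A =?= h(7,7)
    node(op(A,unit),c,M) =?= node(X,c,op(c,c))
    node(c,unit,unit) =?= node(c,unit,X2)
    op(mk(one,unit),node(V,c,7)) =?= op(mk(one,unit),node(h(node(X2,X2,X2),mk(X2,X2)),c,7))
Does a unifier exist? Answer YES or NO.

YES

Bind A := h(7,7); substituting into the one remaining equation that mentions A gives: node(op(h(7,7),unit),c,M) =?= node(X,c,op(c,c)).
Decompose node/3: op(h(7,7),unit) =?= X,  c =?= c,  M =?= op(c,c).
Bind X := op(h(7,7),unit); no other remaining equation mentions X.
Delete trivial equation c =?= c.
Bind M := op(c,c); no other remaining equation mentions M.
Decompose node/3: c =?= c,  unit =?= unit,  unit =?= X2.
Delete trivial equation c =?= c.
Delete trivial equation unit =?= unit.
Bind X2 := unit; substituting into the remaining equation gives: op(mk(one,unit),node(V,c,7)) =?= op(mk(one,unit),node(h(node(unit,unit,unit),mk(unit,unit)),c,7)).
Decompose op/2: mk(one,unit) =?= mk(one,unit),  node(V,c,7) =?= node(h(node(unit,unit,unit),mk(unit,unit)),c,7).
Delete trivial equation mk(one,unit) =?= mk(one,unit).
Decompose node/3: V =?= h(node(unit,unit,unit),mk(unit,unit)),  c =?= c,  7 =?= 7.
Bind V := h(node(unit,unit,unit),mk(unit,unit)); no other remaining equation mentions V.
Delete trivial equation c =?= c.
Delete trivial equation 7 =?= 7.
No equations remain and no clash or occurs-check failure arose, so a unifier exists.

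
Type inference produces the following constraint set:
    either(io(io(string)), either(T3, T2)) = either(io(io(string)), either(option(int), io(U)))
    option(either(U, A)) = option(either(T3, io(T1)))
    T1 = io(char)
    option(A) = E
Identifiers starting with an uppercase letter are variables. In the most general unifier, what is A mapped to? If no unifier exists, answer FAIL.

Decompose either/2: io(io(string)) = io(io(string)),  either(T3, T2) = either(option(int), io(U)).
Delete trivial equation io(io(string)) = io(io(string)).
Decompose either/2: T3 = option(int),  T2 = io(U).
Bind T3 := option(int); substituting into the one remaining equation that mentions T3 gives: option(either(U, A)) = option(either(option(int), io(T1))).
Bind T2 := io(U); no other remaining equation mentions T2.
Decompose option/1: either(U, A) = either(option(int), io(T1)).
Decompose either/2: U = option(int),  A = io(T1).
Bind U := option(int); no other remaining equation mentions U. Substituting into the earlier binding gives T2 := io(option(int)).
Bind A := io(T1); substituting into the one remaining equation that mentions A gives: option(io(T1)) = E.
Bind T1 := io(char); substituting into the remaining equation gives: option(io(io(char))) = E. Substituting into the earlier binding gives A := io(io(char)).
Bind E := option(io(io(char))).
MGU = { T3 := option(int), T2 := io(option(int)), U := option(int), A := io(io(char)), T1 := io(char), E := option(io(io(char))) }, so A := io(io(char)).

io(io(char))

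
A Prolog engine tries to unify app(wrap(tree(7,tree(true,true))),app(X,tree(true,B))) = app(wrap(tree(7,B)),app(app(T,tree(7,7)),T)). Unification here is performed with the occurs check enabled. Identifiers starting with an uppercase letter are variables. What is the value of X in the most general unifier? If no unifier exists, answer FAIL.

Decompose app/2: wrap(tree(7,tree(true,true))) = wrap(tree(7,B)),  app(X,tree(true,B)) = app(app(T,tree(7,7)),T).
Decompose wrap/1: tree(7,tree(true,true)) = tree(7,B).
Decompose tree/2: 7 = 7,  tree(true,true) = B.
Delete trivial equation 7 = 7.
Bind B := tree(true,true); substituting into the remaining equation gives: app(X,tree(true,tree(true,true))) = app(app(T,tree(7,7)),T).
Decompose app/2: X = app(T,tree(7,7)),  tree(true,tree(true,true)) = T.
Bind X := app(T,tree(7,7)); no other remaining equation mentions X.
Bind T := tree(true,tree(true,true)). Substituting into the earlier binding gives X := app(tree(true,tree(true,true)),tree(7,7)).
MGU = { B -> tree(true,true), X -> app(tree(true,tree(true,true)),tree(7,7)), T -> tree(true,tree(true,true)) }, so X -> app(tree(true,tree(true,true)),tree(7,7)).

app(tree(true,tree(true,true)),tree(7,7))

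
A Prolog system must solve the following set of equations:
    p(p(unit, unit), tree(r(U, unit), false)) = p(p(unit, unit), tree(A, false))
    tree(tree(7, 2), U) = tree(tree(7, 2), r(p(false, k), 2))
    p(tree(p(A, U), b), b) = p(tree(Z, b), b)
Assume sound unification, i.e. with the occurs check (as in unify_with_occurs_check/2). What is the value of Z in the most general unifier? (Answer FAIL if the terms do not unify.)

p(r(r(p(false, k), 2), unit), r(p(false, k), 2))

Decompose p/2: p(unit, unit) = p(unit, unit),  tree(r(U, unit), false) = tree(A, false).
Delete trivial equation p(unit, unit) = p(unit, unit).
Decompose tree/2: r(U, unit) = A,  false = false.
Bind A := r(U, unit); substituting into the one remaining equation that mentions A gives: p(tree(p(r(U, unit), U), b), b) = p(tree(Z, b), b).
Delete trivial equation false = false.
Decompose tree/2: tree(7, 2) = tree(7, 2),  U = r(p(false, k), 2).
Delete trivial equation tree(7, 2) = tree(7, 2).
Bind U := r(p(false, k), 2); substituting into the remaining equation gives: p(tree(p(r(r(p(false, k), 2), unit), r(p(false, k), 2)), b), b) = p(tree(Z, b), b). Substituting into the earlier binding gives A := r(r(p(false, k), 2), unit).
Decompose p/2: tree(p(r(r(p(false, k), 2), unit), r(p(false, k), 2)), b) = tree(Z, b),  b = b.
Decompose tree/2: p(r(r(p(false, k), 2), unit), r(p(false, k), 2)) = Z,  b = b.
Bind Z := p(r(r(p(false, k), 2), unit), r(p(false, k), 2)); no other remaining equation mentions Z.
Delete trivial equation b = b.
Delete trivial equation b = b.
MGU = { A -> r(r(p(false, k), 2), unit), U -> r(p(false, k), 2), Z -> p(r(r(p(false, k), 2), unit), r(p(false, k), 2)) }, so Z -> p(r(r(p(false, k), 2), unit), r(p(false, k), 2)).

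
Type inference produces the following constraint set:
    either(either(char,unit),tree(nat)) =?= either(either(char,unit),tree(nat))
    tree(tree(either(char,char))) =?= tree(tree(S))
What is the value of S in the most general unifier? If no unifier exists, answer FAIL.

Delete trivial equation either(either(char,unit),tree(nat)) =?= either(either(char,unit),tree(nat)).
Decompose tree/1: tree(either(char,char)) =?= tree(S).
Decompose tree/1: either(char,char) =?= S.
Bind S := either(char,char).
MGU = { S := either(char,char) }, so S := either(char,char).

either(char,char)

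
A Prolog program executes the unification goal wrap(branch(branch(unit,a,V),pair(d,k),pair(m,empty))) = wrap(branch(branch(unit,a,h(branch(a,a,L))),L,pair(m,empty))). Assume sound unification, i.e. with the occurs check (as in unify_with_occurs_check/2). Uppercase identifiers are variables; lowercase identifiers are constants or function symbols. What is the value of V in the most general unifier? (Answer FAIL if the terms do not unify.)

h(branch(a,a,pair(d,k)))

Decompose wrap/1: branch(branch(unit,a,V),pair(d,k),pair(m,empty)) = branch(branch(unit,a,h(branch(a,a,L))),L,pair(m,empty)).
Decompose branch/3: branch(unit,a,V) = branch(unit,a,h(branch(a,a,L))),  pair(d,k) = L,  pair(m,empty) = pair(m,empty).
Decompose branch/3: unit = unit,  a = a,  V = h(branch(a,a,L)).
Delete trivial equation unit = unit.
Delete trivial equation a = a.
Bind V := h(branch(a,a,L)); no other remaining equation mentions V.
Bind L := pair(d,k); no other remaining equation mentions L. Substituting into the earlier binding gives V := h(branch(a,a,pair(d,k))).
Delete trivial equation pair(m,empty) = pair(m,empty).
MGU = { V -> h(branch(a,a,pair(d,k))), L -> pair(d,k) }, so V -> h(branch(a,a,pair(d,k))).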